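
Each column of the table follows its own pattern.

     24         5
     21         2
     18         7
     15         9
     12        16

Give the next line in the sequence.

9  25

For the first component, −3 each step: 24, 21, 18, 15, 12 → 9.
For the second component, each term is the sum of the two before it: 5, 2, 7, 9, 16 → 25.
Combining the parts gives 9  25.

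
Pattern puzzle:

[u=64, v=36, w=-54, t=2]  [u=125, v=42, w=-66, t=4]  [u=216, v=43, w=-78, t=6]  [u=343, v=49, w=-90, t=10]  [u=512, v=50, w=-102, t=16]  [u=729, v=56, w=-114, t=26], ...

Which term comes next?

[u=1000, v=57, w=-126, t=42]

U: perfect cubes: 4³, 5³, 6³, …; 64, 125, 216, 343, 512, 729 → 1000.
V: alternating steps +6, +1, +6, +1, …, so 36, 42, 43, 49, 50, 56 → 57.
W: −12 each step; -54, -66, -78, -90, -102, -114 → -126.
T goes 2, 4, 6, 10, 16, 26 → 42 (each term is the sum of the two before it).
Combining the parts gives [u=1000, v=57, w=-126, t=42].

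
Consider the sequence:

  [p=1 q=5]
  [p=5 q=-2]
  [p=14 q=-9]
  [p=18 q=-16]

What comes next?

P — alternating steps +4, +9, +4, +9, …: 1, 5, 14, 18 → 27.
Q goes 5, -2, -9, -16 → -23 (−7 each step).
So the next term is [p=27 q=-23].

[p=27 q=-23]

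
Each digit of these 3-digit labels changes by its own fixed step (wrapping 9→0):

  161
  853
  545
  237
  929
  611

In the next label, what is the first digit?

First digit goes 1, 8, 5, 2, 9, 6 → 3 (−3 each step, mod 10).

3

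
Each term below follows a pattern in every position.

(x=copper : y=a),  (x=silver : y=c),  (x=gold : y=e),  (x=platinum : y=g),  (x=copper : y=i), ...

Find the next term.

X — repeats copper → silver → gold → platinum: copper, silver, gold, platinum, copper → silver.
Y: a, c, e, g, i → k (letters move forward 2 places in the alphabet).
So the next term is (x=silver : y=k).

(x=silver : y=k)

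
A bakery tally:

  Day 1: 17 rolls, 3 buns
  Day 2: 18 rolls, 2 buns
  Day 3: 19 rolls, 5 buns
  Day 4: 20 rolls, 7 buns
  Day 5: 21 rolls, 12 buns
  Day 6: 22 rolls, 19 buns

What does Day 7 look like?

Rolls: +1 each step; 17, 18, 19, 20, 21, 22 → 23.
Buns: 3, 2, 5, 7, 12, 19 → 31 (each term is the sum of the two before it).
Combining the parts gives 23 rolls, 31 buns.

23 rolls, 31 buns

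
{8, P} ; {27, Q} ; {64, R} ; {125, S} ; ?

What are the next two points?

{216, T}, {343, U}

First component: 8, 27, 64, 125 → 216 → 343 (perfect cubes: 2³, 3³, 4³, …).
Letter: letters move forward 1 place in the alphabet, so P, Q, R, S → T → U.
So the next two points are {216, T} and {343, U}.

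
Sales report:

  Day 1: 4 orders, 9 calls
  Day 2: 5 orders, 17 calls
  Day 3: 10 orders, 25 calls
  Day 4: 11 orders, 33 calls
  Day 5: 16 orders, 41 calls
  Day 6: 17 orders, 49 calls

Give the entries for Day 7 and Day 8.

22 orders, 57 calls; 23 orders, 65 calls

Orders: 4, 5, 10, 11, 16, 17 → 22 → 23 (alternating steps +1, +5, +1, +5, …).
Calls: 9, 17, 25, 33, 41, 49 → 57 → 65 (+8 each step).
So the next two rows are 22 orders, 57 calls and 23 orders, 65 calls.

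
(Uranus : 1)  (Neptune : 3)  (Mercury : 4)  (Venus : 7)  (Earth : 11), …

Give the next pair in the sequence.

Planet: runs through the planets Mercury→Neptune, so Uranus, Neptune, Mercury, Venus, Earth → Mars.
For the second slot, each term is the sum of the two before it: 1, 3, 4, 7, 11 → 18.
Putting it together: (Mars : 18).

(Mars : 18)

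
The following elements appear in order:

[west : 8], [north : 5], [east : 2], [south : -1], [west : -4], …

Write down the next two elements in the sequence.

[north : -7], [east : -10]

Direction: repeats west → north → east → south; west, north, east, south, west → north → east.
Second part — −3 each step: 8, 5, 2, -1, -4 → -7 → -10.
Putting the parts together: [north : -7] and then [east : -10].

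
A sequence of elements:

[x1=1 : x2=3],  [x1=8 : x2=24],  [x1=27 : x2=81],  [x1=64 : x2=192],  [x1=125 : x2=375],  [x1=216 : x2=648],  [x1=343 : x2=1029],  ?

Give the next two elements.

X1 — perfect cubes: 1³, 2³, 3³, …: 1, 8, 27, 64, 125, 216, 343 → 512 → 729.
X2: always 3 × the x1, so 3, 24, 81, 192, 375, 648, 1029 → 1536 → 2187.
Putting the parts together: [x1=512 : x2=1536] and then [x1=729 : x2=2187].

[x1=512 : x2=1536], [x1=729 : x2=2187]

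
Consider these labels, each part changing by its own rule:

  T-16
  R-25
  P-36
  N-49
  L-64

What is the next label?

For the letter, letters move back 2 places in the alphabet: T, R, P, N, L → J.
Second component: 16, 25, 36, 49, 64 → 81 (perfect squares: 4², 5², 6², …).
Combining the parts gives J-81.

J-81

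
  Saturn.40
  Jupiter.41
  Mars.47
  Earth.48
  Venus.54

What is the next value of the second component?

Second component: alternating steps +1, +6, +1, +6, …, so 40, 41, 47, 48, 54 → 55.

55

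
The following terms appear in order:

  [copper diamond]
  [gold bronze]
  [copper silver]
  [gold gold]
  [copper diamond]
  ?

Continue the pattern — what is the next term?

Metal: alternates copper ↔ gold; copper, gold, copper, gold, copper → gold.
Rank: repeats diamond → bronze → silver → gold, so diamond, bronze, silver, gold, diamond → bronze.
Combining the parts gives [gold bronze].

[gold bronze]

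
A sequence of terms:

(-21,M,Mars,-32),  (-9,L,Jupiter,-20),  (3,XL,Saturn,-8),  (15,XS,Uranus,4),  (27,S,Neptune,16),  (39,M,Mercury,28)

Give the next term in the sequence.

First entry goes -21, -9, 3, 15, 27, 39 → 51 (+12 each step).
Size: M, L, XL, XS, S, M → L (repeats M → L → XL → XS → S).
Planet: runs through the planets Mercury→Neptune; Mars, Jupiter, Saturn, Uranus, Neptune, Mercury → Venus.
Fourth entry — always 11 less than the first entry: -32, -20, -8, 4, 16, 28 → 40.
Putting it together: (51,L,Venus,40).

(51,L,Venus,40)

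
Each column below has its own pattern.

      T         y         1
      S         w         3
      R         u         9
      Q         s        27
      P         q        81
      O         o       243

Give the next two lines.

N  m  729; M  k  2187

First letter — letters move back 1 place in the alphabet: T, S, R, Q, P, O → N → M.
For the second letter, letters move back 2 places in the alphabet: y, w, u, s, q, o → m → k.
Third component: ×3 each step; 1, 3, 9, 27, 81, 243 → 729 → 2187.
So the next two lines are N  m  729 and M  k  2187.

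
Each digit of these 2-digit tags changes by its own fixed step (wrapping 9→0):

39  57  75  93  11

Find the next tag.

First digit: +2 each step, mod 10; 3, 5, 7, 9, 1 → 3.
Second digit: 9, 7, 5, 3, 1 → 9 (−2 each step, mod 10).
Putting it together: 39.

39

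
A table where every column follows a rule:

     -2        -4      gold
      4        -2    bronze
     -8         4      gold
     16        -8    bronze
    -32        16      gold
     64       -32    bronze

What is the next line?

-128  64  gold

First component: -2, 4, -8, 16, -32, 64 → -128 (×(-2) each step).
Second component: -4, -2, 4, -8, 16, -32 → 64 (always the previous value of the first component).
Rank — alternates gold ↔ bronze: gold, bronze, gold, bronze, gold, bronze → gold.
Combining the parts gives -128  64  gold.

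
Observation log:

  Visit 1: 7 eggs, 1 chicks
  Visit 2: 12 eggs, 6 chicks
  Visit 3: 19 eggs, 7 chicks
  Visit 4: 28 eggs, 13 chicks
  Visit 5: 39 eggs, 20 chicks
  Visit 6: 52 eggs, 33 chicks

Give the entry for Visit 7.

Eggs goes 7, 12, 19, 28, 39, 52 → 67 (differences are 5, 7, 9, … (increasing by 2 each time)).
Chicks — each term is the sum of the two before it: 1, 6, 7, 13, 20, 33 → 53.
Combining the parts gives 67 eggs, 53 chicks.

67 eggs, 53 chicks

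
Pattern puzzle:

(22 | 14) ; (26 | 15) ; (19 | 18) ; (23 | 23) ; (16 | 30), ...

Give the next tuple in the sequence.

First part goes 22, 26, 19, 23, 16 → 20 (alternating steps +4, −7, +4, −7, …).
Second part goes 14, 15, 18, 23, 30 → 39 (differences are 1, 3, 5, … (increasing by 2 each time)).
Combining the parts gives (20 | 39).

(20 | 39)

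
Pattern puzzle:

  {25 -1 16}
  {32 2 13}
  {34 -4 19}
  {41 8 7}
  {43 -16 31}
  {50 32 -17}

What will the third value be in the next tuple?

For the second value, ×(-2) each step: -1, 2, -4, 8, -16, 32 → -64.
Third value: together with the second value always sums to 15; 16, 13, 19, 7, 31, -17 → 79.

79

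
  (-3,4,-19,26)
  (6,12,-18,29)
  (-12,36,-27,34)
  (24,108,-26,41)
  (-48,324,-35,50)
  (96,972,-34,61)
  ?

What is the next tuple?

For the first value, ×(-2) each step: -3, 6, -12, 24, -48, 96 → -192.
Second value: 4, 12, 36, 108, 324, 972 → 2916 (×3 each step).
Third value: alternating steps +1, −9, +1, −9, …; -19, -18, -27, -26, -35, -34 → -43.
Fourth value goes 26, 29, 34, 41, 50, 61 → 74 (differences are 3, 5, 7, … (increasing by 2 each time)).
So the next tuple is (-192,2916,-43,74).

(-192,2916,-43,74)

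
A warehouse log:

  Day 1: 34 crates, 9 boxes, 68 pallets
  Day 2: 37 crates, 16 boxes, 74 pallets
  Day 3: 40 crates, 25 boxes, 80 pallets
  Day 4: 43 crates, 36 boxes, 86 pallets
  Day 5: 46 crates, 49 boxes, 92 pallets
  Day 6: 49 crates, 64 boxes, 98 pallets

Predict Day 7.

52 crates, 81 boxes, 104 pallets

Crates: 34, 37, 40, 43, 46, 49 → 52 (+3 each step).
Boxes: 9, 16, 25, 36, 49, 64 → 81 (perfect squares: 3², 4², 5², …).
Pallets: 68, 74, 80, 86, 92, 98 → 104 (always 2 × the crates).
Combining the parts gives 52 crates, 81 boxes, 104 pallets.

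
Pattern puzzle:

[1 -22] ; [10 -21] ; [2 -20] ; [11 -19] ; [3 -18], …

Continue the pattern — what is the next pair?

[12 -17]

First value goes 1, 10, 2, 11, 3 → 12 (alternating steps +9, −8, +9, −8, …).
Second value — +1 each step: -22, -21, -20, -19, -18 → -17.
Combining the parts gives [12 -17].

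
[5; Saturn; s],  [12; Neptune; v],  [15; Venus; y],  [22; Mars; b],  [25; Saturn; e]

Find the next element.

[32; Neptune; h]

First part: alternating steps +7, +3, +7, +3, …; 5, 12, 15, 22, 25 → 32.
For the planet, repeats Saturn → Neptune → Venus → Mars: Saturn, Neptune, Venus, Mars, Saturn → Neptune.
Letter goes s, v, y, b, e → h (letters move forward 3 places in the alphabet, wrapping Z→A).
Combining the parts gives [32; Neptune; h].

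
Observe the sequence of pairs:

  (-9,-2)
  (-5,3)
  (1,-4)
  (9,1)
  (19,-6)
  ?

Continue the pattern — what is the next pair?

First value: -9, -5, 1, 9, 19 → 31 (differences are 4, 6, 8, … (increasing by 2 each time)).
Second value: alternating steps +5, −7, +5, −7, …, so -2, 3, -4, 1, -6 → -1.
Combining the parts gives (31,-1).

(31,-1)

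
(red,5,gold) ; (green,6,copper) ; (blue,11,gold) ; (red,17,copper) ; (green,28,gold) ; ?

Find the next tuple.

Colour — repeats red → green → blue: red, green, blue, red, green → blue.
Second coordinate: each term is the sum of the two before it, so 5, 6, 11, 17, 28 → 45.
Metal — alternates gold ↔ copper: gold, copper, gold, copper, gold → copper.
Combining the parts gives (blue,45,copper).

(blue,45,copper)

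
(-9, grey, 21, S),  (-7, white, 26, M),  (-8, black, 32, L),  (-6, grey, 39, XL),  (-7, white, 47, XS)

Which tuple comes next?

(-5, black, 56, S)

For the first component, alternating steps +2, −1, +2, −1, …: -9, -7, -8, -6, -7 → -5.
Shade: grey, white, black, grey, white → black (repeats grey → white → black).
For the third component, differences are 5, 6, 7, … (increasing by 1 each time): 21, 26, 32, 39, 47 → 56.
Size goes S, M, L, XL, XS → S (runs through clothing sizes XS→XL).
Putting it together: (-5, black, 56, S).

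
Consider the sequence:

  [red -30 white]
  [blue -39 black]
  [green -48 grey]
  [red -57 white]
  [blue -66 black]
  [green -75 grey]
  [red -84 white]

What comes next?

Colour: repeats red → blue → green, so red, blue, green, red, blue, green, red → blue.
Second component — −9 each step: -30, -39, -48, -57, -66, -75, -84 → -93.
Shade — repeats white → black → grey: white, black, grey, white, black, grey, white → black.
Combining the parts gives [blue -93 black].

[blue -93 black]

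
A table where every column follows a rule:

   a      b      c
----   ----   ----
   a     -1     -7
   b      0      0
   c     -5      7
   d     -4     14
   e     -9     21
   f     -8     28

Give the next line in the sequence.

g  -13  35

Column a: letters move forward 1 place in the alphabet; a, b, c, d, e, f → g.
For the column b, alternating steps +1, −5, +1, −5, …: -1, 0, -5, -4, -9, -8 → -13.
Column c: -7, 0, 7, 14, 21, 28 → 35 (+7 each step).
So the next line is g  -13  35.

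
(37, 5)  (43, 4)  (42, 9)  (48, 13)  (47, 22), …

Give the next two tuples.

(53, 35), (52, 57)

First coordinate — alternating steps +6, −1, +6, −1, …: 37, 43, 42, 48, 47 → 53 → 52.
For the second coordinate, each term is the sum of the two before it: 5, 4, 9, 13, 22 → 35 → 57.
Putting the parts together: (53, 35) and then (52, 57).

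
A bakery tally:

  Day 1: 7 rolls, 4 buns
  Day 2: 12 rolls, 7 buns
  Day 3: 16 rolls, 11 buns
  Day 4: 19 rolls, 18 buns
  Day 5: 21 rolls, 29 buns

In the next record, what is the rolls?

Rolls — differences are 5, 4, 3, … (decreasing by 1 each time): 7, 12, 16, 19, 21 → 22.
Buns goes 4, 7, 11, 18, 29 → 47 (each term is the sum of the two before it).

22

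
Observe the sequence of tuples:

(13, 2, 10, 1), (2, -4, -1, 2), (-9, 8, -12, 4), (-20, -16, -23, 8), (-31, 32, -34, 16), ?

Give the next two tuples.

(-42, -64, -45, 32), (-53, 128, -56, 64)

For the first value, −11 each step: 13, 2, -9, -20, -31 → -42 → -53.
Second value goes 2, -4, 8, -16, 32 → -64 → 128 (×(-2) each step).
For the third value, −11 each step: 10, -1, -12, -23, -34 → -45 → -56.
Fourth value — ×2 each step: 1, 2, 4, 8, 16 → 32 → 64.
So the next two tuples are (-42, -64, -45, 32) and (-53, 128, -56, 64).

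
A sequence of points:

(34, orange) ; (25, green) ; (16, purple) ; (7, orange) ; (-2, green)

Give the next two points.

First component: 34, 25, 16, 7, -2 → -11 → -20 (−9 each step).
Colour: orange, green, purple, orange, green → purple → orange (repeats orange → green → purple).
Putting the parts together: (-11, purple) and then (-20, orange).

(-11, purple), (-20, orange)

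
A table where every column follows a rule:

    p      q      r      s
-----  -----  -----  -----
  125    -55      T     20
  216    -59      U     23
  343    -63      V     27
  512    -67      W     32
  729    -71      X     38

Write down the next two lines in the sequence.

1000  -75  Y  45; 1331  -79  Z  53

Column p: perfect cubes: 5³, 6³, 7³, …, so 125, 216, 343, 512, 729 → 1000 → 1331.
Column q: -55, -59, -63, -67, -71 → -75 → -79 (−4 each step).
Column r goes T, U, V, W, X → Y → Z (letters move forward 1 place in the alphabet).
For the column s, differences are 3, 4, 5, … (increasing by 1 each time): 20, 23, 27, 32, 38 → 45 → 53.
So the next two lines are 1000  -75  Y  45 and 1331  -79  Z  53.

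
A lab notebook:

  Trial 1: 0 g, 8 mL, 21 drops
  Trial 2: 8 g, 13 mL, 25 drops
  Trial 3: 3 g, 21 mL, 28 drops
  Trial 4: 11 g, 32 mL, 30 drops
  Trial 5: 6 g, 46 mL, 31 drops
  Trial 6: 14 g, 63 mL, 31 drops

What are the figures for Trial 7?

9 g, 83 mL, 30 drops

For the g, alternating steps +8, −5, +8, −5, …: 0, 8, 3, 11, 6, 14 → 9.
ML: 8, 13, 21, 32, 46, 63 → 83 (differences are 5, 8, 11, … (increasing by 3 each time)).
Drops: differences are 4, 3, 2, … (decreasing by 1 each time), so 21, 25, 28, 30, 31, 31 → 30.
Combining the parts gives 9 g, 83 mL, 30 drops.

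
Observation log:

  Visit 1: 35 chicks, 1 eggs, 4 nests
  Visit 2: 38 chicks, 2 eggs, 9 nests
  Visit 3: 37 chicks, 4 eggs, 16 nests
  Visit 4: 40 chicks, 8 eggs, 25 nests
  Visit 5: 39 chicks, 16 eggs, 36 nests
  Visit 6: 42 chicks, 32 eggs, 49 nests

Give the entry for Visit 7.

41 chicks, 64 eggs, 64 nests

Chicks: alternating steps +3, −1, +3, −1, …, so 35, 38, 37, 40, 39, 42 → 41.
Eggs — ×2 each step: 1, 2, 4, 8, 16, 32 → 64.
Nests: perfect squares: 2², 3², 4², …, so 4, 9, 16, 25, 36, 49 → 64.
Putting it together: 41 chicks, 64 eggs, 64 nests.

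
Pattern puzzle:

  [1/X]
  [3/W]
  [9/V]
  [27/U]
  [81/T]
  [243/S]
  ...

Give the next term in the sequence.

First component: ×3 each step; 1, 3, 9, 27, 81, 243 → 729.
Letter goes X, W, V, U, T, S → R (letters move back 1 place in the alphabet).
So the next term is [729/R].

[729/R]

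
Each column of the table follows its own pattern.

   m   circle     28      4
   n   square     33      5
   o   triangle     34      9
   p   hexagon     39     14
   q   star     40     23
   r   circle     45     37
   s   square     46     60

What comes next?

t  triangle  51  97

Letter goes m, n, o, p, q, r, s → t (letters move forward 1 place in the alphabet).
Shape: circle, square, triangle, hexagon, star, circle, square → triangle (repeats circle → square → triangle → hexagon → star).
Third component: alternating steps +5, +1, +5, +1, …; 28, 33, 34, 39, 40, 45, 46 → 51.
Fourth component goes 4, 5, 9, 14, 23, 37, 60 → 97 (each term is the sum of the two before it).
So the next line is t  triangle  51  97.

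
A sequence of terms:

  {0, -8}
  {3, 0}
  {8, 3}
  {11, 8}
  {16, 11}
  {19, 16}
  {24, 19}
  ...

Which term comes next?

{27, 24}

First part: alternating steps +3, +5, +3, +5, …; 0, 3, 8, 11, 16, 19, 24 → 27.
Second part goes -8, 0, 3, 8, 11, 16, 19 → 24 (always the previous value of the first part).
So the next term is {27, 24}.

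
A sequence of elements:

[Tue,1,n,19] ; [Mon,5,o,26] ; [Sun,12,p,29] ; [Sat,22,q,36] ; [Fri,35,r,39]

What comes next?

[Thu,51,s,46]

Day: Tue, Mon, Sun, Sat, Fri → Thu (runs backward through the weekdays Mon→Sun).
Second component — differences are 4, 7, 10, … (increasing by 3 each time): 1, 5, 12, 22, 35 → 51.
Letter: letters move forward 1 place in the alphabet, so n, o, p, q, r → s.
Fourth component goes 19, 26, 29, 36, 39 → 46 (alternating steps +7, +3, +7, +3, …).
Putting it together: [Thu,51,s,46].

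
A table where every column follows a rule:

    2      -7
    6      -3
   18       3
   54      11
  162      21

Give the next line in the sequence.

For the first component, ×3 each step: 2, 6, 18, 54, 162 → 486.
For the second component, differences are 4, 6, 8, … (increasing by 2 each time): -7, -3, 3, 11, 21 → 33.
Putting it together: 486  33.

486  33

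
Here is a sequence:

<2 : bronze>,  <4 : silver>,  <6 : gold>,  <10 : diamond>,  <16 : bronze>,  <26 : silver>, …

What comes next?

<42 : gold>

First component: 2, 4, 6, 10, 16, 26 → 42 (each term is the sum of the two before it).
Rank: repeats bronze → silver → gold → diamond, so bronze, silver, gold, diamond, bronze, silver → gold.
Combining the parts gives <42 : gold>.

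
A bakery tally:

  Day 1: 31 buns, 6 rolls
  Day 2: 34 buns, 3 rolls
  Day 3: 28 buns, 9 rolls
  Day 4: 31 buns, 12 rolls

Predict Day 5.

Buns — alternating steps +3, −6, +3, −6, …: 31, 34, 28, 31 → 25.
Rolls — each term is the sum of the two before it: 6, 3, 9, 12 → 21.
So the next row is 25 buns, 21 rolls.

25 buns, 21 rolls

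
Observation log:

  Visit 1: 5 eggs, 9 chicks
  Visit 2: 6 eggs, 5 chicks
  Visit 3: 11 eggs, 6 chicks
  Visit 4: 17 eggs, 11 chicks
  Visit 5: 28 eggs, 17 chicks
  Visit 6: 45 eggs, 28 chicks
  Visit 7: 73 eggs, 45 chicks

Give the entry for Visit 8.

Eggs: each term is the sum of the two before it, so 5, 6, 11, 17, 28, 45, 73 → 118.
Chicks goes 9, 5, 6, 11, 17, 28, 45 → 73 (always the previous value of the eggs).
So the next record is 118 eggs, 73 chicks.

118 eggs, 73 chicks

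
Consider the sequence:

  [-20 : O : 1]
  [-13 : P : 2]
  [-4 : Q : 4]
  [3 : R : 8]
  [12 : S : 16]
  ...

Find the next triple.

For the first entry, alternating steps +7, +9, +7, +9, …: -20, -13, -4, 3, 12 → 19.
Letter — letters move forward 1 place in the alphabet: O, P, Q, R, S → T.
Third entry goes 1, 2, 4, 8, 16 → 32 (×2 each step).
Putting it together: [19 : T : 32].

[19 : T : 32]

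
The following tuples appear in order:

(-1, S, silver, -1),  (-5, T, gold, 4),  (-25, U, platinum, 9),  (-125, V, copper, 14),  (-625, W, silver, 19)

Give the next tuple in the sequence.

(-3125, X, gold, 24)

First component goes -1, -5, -25, -125, -625 → -3125 (×5 each step).
For the letter, letters move forward 1 place in the alphabet: S, T, U, V, W → X.
Metal: repeats silver → gold → platinum → copper, so silver, gold, platinum, copper, silver → gold.
Fourth component — +5 each step: -1, 4, 9, 14, 19 → 24.
Putting it together: (-3125, X, gold, 24).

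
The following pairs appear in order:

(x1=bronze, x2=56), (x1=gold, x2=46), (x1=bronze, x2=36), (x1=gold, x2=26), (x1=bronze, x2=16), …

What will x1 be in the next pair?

X1: alternates bronze ↔ gold; bronze, gold, bronze, gold, bronze → gold.
X2: 56, 46, 36, 26, 16 → 6 (−10 each step).

gold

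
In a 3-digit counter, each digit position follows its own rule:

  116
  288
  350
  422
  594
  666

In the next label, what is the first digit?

First digit: 1, 2, 3, 4, 5, 6 → 7 (+1 each step, mod 10).

7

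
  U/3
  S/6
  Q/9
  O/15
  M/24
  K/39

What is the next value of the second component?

Second component: 3, 6, 9, 15, 24, 39 → 63 (each term is the sum of the two before it).

63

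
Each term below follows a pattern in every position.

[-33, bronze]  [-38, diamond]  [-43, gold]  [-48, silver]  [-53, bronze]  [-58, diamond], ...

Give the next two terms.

First slot: −5 each step; -33, -38, -43, -48, -53, -58 → -63 → -68.
Rank: repeats bronze → diamond → gold → silver; bronze, diamond, gold, silver, bronze, diamond → gold → silver.
So the next two terms are [-63, gold] and [-68, silver].

[-63, gold], [-68, silver]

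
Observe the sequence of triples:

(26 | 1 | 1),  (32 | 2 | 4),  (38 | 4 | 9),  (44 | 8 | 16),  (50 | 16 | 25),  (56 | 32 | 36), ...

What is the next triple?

First component: +6 each step, so 26, 32, 38, 44, 50, 56 → 62.
Second component: 1, 2, 4, 8, 16, 32 → 64 (×2 each step).
Third component: perfect squares: 1², 2², 3², …, so 1, 4, 9, 16, 25, 36 → 49.
Putting it together: (62 | 64 | 49).

(62 | 64 | 49)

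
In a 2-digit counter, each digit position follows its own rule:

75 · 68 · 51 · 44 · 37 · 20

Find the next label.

13

First digit: −1 each step, mod 10, so 7, 6, 5, 4, 3, 2 → 1.
Second digit: +3 each step, mod 10; 5, 8, 1, 4, 7, 0 → 3.
Putting it together: 13.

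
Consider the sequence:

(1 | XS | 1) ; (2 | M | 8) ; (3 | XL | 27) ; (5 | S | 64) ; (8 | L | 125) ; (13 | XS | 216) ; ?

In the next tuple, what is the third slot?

First slot: 1, 2, 3, 5, 8, 13 → 21 (each term is the sum of the two before it).
For the size, repeats XS → M → XL → S → L: XS, M, XL, S, L, XS → M.
For the third slot, perfect cubes: 1³, 2³, 3³, …: 1, 8, 27, 64, 125, 216 → 343.

343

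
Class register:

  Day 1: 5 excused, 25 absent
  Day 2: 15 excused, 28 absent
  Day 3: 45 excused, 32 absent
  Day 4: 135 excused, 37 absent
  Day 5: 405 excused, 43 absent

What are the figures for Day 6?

1215 excused, 50 absent

Excused — ×3 each step: 5, 15, 45, 135, 405 → 1215.
Absent: 25, 28, 32, 37, 43 → 50 (differences are 3, 4, 5, … (increasing by 1 each time)).
Putting it together: 1215 excused, 50 absent.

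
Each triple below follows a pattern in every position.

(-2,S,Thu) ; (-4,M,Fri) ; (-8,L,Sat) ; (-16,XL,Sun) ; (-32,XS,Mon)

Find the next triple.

For the first part, ×2 each step: -2, -4, -8, -16, -32 → -64.
Size: runs through clothing sizes XS→XL, so S, M, L, XL, XS → S.
Day — runs through the weekdays Mon→Sun: Thu, Fri, Sat, Sun, Mon → Tue.
Putting it together: (-64,S,Tue).

(-64,S,Tue)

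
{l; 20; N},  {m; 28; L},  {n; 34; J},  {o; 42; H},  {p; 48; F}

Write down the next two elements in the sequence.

First letter: letters move forward 1 place in the alphabet; l, m, n, o, p → q → r.
Second value: alternating steps +8, +6, +8, +6, …; 20, 28, 34, 42, 48 → 56 → 62.
For the second letter, letters move back 2 places in the alphabet: N, L, J, H, F → D → B.
Putting the parts together: {q; 56; D} and then {r; 62; B}.

{q; 56; D}, {r; 62; B}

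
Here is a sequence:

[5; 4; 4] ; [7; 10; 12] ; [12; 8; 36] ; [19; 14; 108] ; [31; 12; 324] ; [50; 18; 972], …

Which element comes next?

[81; 16; 2916]

For the first slot, each term is the sum of the two before it: 5, 7, 12, 19, 31, 50 → 81.
Second slot: 4, 10, 8, 14, 12, 18 → 16 (alternating steps +6, −2, +6, −2, …).
For the third slot, ×3 each step: 4, 12, 36, 108, 324, 972 → 2916.
Combining the parts gives [81; 16; 2916].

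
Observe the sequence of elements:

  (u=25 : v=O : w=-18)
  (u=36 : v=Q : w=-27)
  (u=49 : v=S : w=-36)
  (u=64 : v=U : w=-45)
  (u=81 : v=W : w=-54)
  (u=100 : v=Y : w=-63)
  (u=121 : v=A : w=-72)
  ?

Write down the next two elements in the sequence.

U: perfect squares: 5², 6², 7², …, so 25, 36, 49, 64, 81, 100, 121 → 144 → 169.
V — letters move forward 2 places in the alphabet, wrapping Z→A: O, Q, S, U, W, Y, A → C → E.
W goes -18, -27, -36, -45, -54, -63, -72 → -81 → -90 (−9 each step).
Putting the parts together: (u=144 : v=C : w=-81) and then (u=169 : v=E : w=-90).

(u=144 : v=C : w=-81), (u=169 : v=E : w=-90)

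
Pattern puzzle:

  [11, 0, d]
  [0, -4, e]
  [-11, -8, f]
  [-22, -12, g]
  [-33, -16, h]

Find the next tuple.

[-44, -20, i]

First value: 11, 0, -11, -22, -33 → -44 (−11 each step).
For the second value, −4 each step: 0, -4, -8, -12, -16 → -20.
Letter — letters move forward 1 place in the alphabet: d, e, f, g, h → i.
Combining the parts gives [-44, -20, i].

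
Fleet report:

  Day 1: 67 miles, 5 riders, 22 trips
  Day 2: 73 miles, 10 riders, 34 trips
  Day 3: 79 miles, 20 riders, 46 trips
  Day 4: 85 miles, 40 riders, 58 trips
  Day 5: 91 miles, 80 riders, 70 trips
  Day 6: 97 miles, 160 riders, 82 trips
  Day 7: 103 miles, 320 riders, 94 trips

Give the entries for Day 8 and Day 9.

109 miles, 640 riders, 106 trips; 115 miles, 1280 riders, 118 trips

Miles — +6 each step: 67, 73, 79, 85, 91, 97, 103 → 109 → 115.
Riders goes 5, 10, 20, 40, 80, 160, 320 → 640 → 1280 (×2 each step).
For the trips, +12 each step: 22, 34, 46, 58, 70, 82, 94 → 106 → 118.
Putting the parts together: 109 miles, 640 riders, 106 trips and then 115 miles, 1280 riders, 118 trips.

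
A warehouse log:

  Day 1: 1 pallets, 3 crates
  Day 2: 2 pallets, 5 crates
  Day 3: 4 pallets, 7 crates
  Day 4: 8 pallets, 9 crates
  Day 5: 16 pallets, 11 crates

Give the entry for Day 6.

Pallets: ×2 each step; 1, 2, 4, 8, 16 → 32.
Crates: +2 each step; 3, 5, 7, 9, 11 → 13.
So the next line is 32 pallets, 13 crates.

32 pallets, 13 crates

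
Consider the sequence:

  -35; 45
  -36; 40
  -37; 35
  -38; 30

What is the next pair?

First coordinate: −1 each step; -35, -36, -37, -38 → -39.
Second coordinate — −5 each step: 45, 40, 35, 30 → 25.
Putting it together: -39; 25.

-39; 25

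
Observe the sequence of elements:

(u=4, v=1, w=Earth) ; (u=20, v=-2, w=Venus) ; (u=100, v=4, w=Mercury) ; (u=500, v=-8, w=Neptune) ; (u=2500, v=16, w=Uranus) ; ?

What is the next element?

For the u, ×5 each step: 4, 20, 100, 500, 2500 → 12500.
V goes 1, -2, 4, -8, 16 → -32 (×(-2) each step).
W goes Earth, Venus, Mercury, Neptune, Uranus → Saturn (runs backward through the planets Mercury→Neptune).
So the next element is (u=12500, v=-32, w=Saturn).

(u=12500, v=-32, w=Saturn)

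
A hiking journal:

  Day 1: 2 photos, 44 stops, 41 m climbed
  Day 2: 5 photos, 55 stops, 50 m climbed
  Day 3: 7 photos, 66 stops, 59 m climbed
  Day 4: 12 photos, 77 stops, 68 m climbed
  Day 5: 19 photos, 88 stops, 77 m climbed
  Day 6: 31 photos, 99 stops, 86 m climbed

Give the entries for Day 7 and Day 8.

Photos: 2, 5, 7, 12, 19, 31 → 50 → 81 (each term is the sum of the two before it).
Stops: +11 each step, so 44, 55, 66, 77, 88, 99 → 110 → 121.
M climbed — +9 each step: 41, 50, 59, 68, 77, 86 → 95 → 104.
Putting the parts together: 50 photos, 110 stops, 95 m climbed and then 81 photos, 121 stops, 104 m climbed.

50 photos, 110 stops, 95 m climbed; 81 photos, 121 stops, 104 m climbed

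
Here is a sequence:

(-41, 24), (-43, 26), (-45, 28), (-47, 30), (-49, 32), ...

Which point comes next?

First entry — −2 each step: -41, -43, -45, -47, -49 → -51.
Second entry: together with the first entry always sums to -17; 24, 26, 28, 30, 32 → 34.
So the next point is (-51, 34).

(-51, 34)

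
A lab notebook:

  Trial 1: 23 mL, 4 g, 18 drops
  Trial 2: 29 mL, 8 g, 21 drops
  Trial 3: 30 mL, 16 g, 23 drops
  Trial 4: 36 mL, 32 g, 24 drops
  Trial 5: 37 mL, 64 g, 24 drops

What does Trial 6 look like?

43 mL, 128 g, 23 drops

ML: 23, 29, 30, 36, 37 → 43 (alternating steps +6, +1, +6, +1, …).
G goes 4, 8, 16, 32, 64 → 128 (×2 each step).
Drops — differences are 3, 2, 1, … (decreasing by 1 each time): 18, 21, 23, 24, 24 → 23.
Putting it together: 43 mL, 128 g, 23 drops.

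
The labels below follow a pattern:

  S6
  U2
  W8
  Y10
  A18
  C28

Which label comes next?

E46

Letter: letters move forward 2 places in the alphabet, wrapping Z→A; S, U, W, Y, A, C → E.
Second component goes 6, 2, 8, 10, 18, 28 → 46 (each term is the sum of the two before it).
Putting it together: E46.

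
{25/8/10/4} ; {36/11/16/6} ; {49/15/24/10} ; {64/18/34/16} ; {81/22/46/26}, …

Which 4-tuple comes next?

For the first coordinate, perfect squares: 5², 6², 7², …: 25, 36, 49, 64, 81 → 100.
Second coordinate — alternating steps +3, +4, +3, +4, …: 8, 11, 15, 18, 22 → 25.
For the third coordinate, differences are 6, 8, 10, … (increasing by 2 each time): 10, 16, 24, 34, 46 → 60.
Fourth coordinate: each term is the sum of the two before it; 4, 6, 10, 16, 26 → 42.
Combining the parts gives {100/25/60/42}.

{100/25/60/42}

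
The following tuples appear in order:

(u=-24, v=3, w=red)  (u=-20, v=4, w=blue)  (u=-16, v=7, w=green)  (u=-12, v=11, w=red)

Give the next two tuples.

(u=-8, v=18, w=blue), (u=-4, v=29, w=green)

U goes -24, -20, -16, -12 → -8 → -4 (+4 each step).
For the v, each term is the sum of the two before it: 3, 4, 7, 11 → 18 → 29.
W goes red, blue, green, red → blue → green (repeats red → blue → green).
Putting the parts together: (u=-8, v=18, w=blue) and then (u=-4, v=29, w=green).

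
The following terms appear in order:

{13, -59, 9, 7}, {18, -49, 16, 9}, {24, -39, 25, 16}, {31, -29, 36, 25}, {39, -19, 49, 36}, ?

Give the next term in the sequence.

{48, -9, 64, 49}

First slot: differences are 5, 6, 7, … (increasing by 1 each time); 13, 18, 24, 31, 39 → 48.
Second slot goes -59, -49, -39, -29, -19 → -9 (+10 each step).
For the third slot, perfect squares: 3², 4², 5², …: 9, 16, 25, 36, 49 → 64.
For the fourth slot, always the previous value of the third slot: 7, 9, 16, 25, 36 → 49.
Putting it together: {48, -9, 64, 49}.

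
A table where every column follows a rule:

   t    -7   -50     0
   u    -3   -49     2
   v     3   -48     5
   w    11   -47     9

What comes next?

For the letter, letters move forward 1 place in the alphabet: t, u, v, w → x.
Second component: -7, -3, 3, 11 → 21 (differences are 4, 6, 8, … (increasing by 2 each time)).
Third component: +1 each step; -50, -49, -48, -47 → -46.
For the fourth component, differences are 2, 3, 4, … (increasing by 1 each time): 0, 2, 5, 9 → 14.
Putting it together: x  21  -46  14.

x  21  -46  14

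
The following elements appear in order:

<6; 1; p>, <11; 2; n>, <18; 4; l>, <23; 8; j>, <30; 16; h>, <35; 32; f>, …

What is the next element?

For the first value, alternating steps +5, +7, +5, +7, …: 6, 11, 18, 23, 30, 35 → 42.
Second value: ×2 each step; 1, 2, 4, 8, 16, 32 → 64.
For the letter, letters move back 2 places in the alphabet: p, n, l, j, h, f → d.
So the next element is <42; 64; d>.

<42; 64; d>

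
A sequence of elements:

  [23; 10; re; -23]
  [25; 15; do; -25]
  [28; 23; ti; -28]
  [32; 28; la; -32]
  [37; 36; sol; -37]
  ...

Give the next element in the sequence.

First component — differences are 2, 3, 4, … (increasing by 1 each time): 23, 25, 28, 32, 37 → 43.
For the second component, alternating steps +5, +8, +5, +8, …: 10, 15, 23, 28, 36 → 41.
Note: runs backward through the solfège scale do→ti, so re, do, ti, la, sol → fa.
Fourth component goes -23, -25, -28, -32, -37 → -43 (always the negative of the first component).
So the next element is [43; 41; fa; -43].

[43; 41; fa; -43]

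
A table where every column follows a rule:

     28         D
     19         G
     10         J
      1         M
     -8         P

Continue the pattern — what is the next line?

-17  S

First component — −9 each step: 28, 19, 10, 1, -8 → -17.
Letter — letters move forward 3 places in the alphabet: D, G, J, M, P → S.
So the next line is -17  S.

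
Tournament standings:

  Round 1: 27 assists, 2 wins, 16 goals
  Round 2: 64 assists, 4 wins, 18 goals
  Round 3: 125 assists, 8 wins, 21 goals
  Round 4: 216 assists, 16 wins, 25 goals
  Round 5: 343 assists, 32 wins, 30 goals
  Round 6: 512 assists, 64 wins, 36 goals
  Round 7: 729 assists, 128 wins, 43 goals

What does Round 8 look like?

Assists goes 27, 64, 125, 216, 343, 512, 729 → 1000 (perfect cubes: 3³, 4³, 5³, …).
Wins goes 2, 4, 8, 16, 32, 64, 128 → 256 (×2 each step).
Goals: differences are 2, 3, 4, … (increasing by 1 each time); 16, 18, 21, 25, 30, 36, 43 → 51.
Putting it together: 1000 assists, 256 wins, 51 goals.

1000 assists, 256 wins, 51 goals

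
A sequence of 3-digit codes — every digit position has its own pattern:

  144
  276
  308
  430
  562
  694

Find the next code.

726

First digit — +1 each step, mod 10: 1, 2, 3, 4, 5, 6 → 7.
For the second digit, +3 each step, mod 10: 4, 7, 0, 3, 6, 9 → 2.
For the third digit, +2 each step, mod 10: 4, 6, 8, 0, 2, 4 → 6.
So the next code is 726.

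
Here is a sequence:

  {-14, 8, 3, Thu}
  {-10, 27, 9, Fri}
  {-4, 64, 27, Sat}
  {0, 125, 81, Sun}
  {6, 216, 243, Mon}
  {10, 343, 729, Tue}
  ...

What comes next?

{16, 512, 2187, Wed}

For the first part, alternating steps +4, +6, +4, +6, …: -14, -10, -4, 0, 6, 10 → 16.
Second part — perfect cubes: 2³, 3³, 4³, …: 8, 27, 64, 125, 216, 343 → 512.
Third part: ×3 each step, so 3, 9, 27, 81, 243, 729 → 2187.
For the day, runs through the weekdays Mon→Sun: Thu, Fri, Sat, Sun, Mon, Tue → Wed.
Putting it together: {16, 512, 2187, Wed}.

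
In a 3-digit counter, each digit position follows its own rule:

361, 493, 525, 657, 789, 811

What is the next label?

For the first digit, +1 each step, mod 10: 3, 4, 5, 6, 7, 8 → 9.
Second digit: +3 each step, mod 10, so 6, 9, 2, 5, 8, 1 → 4.
Third digit: 1, 3, 5, 7, 9, 1 → 3 (+2 each step, mod 10).
Putting it together: 943.

943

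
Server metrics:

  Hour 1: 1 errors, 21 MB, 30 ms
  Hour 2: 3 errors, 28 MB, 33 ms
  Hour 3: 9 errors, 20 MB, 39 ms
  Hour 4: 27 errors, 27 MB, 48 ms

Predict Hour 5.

81 errors, 19 MB, 60 ms

Errors — ×3 each step: 1, 3, 9, 27 → 81.
MB: alternating steps +7, −8, +7, −8, …, so 21, 28, 20, 27 → 19.
For the ms, differences are 3, 6, 9, … (increasing by 3 each time): 30, 33, 39, 48 → 60.
Combining the parts gives 81 errors, 19 MB, 60 ms.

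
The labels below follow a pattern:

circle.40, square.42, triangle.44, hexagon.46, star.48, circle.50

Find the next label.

square.52

Shape: repeats circle → square → triangle → hexagon → star, so circle, square, triangle, hexagon, star, circle → square.
Second component: +2 each step, so 40, 42, 44, 46, 48, 50 → 52.
So the next label is square.52.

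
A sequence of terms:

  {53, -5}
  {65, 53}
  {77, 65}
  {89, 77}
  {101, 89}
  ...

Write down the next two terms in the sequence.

First coordinate — +12 each step: 53, 65, 77, 89, 101 → 113 → 125.
Second coordinate: -5, 53, 65, 77, 89 → 101 → 113 (always the previous value of the first coordinate).
So the next two terms are {113, 101} and {125, 113}.

{113, 101}, {125, 113}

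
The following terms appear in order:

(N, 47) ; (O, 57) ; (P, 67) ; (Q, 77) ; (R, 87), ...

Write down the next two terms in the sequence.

(S, 97), (T, 107)

For the letter, letters move forward 1 place in the alphabet: N, O, P, Q, R → S → T.
Second component — +10 each step: 47, 57, 67, 77, 87 → 97 → 107.
Putting the parts together: (S, 97) and then (T, 107).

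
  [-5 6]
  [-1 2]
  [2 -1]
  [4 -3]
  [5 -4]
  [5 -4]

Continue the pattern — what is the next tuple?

[4 -3]

First slot goes -5, -1, 2, 4, 5, 5 → 4 (differences are 4, 3, 2, … (decreasing by 1 each time)).
For the second slot, together with the first slot always sums to 1: 6, 2, -1, -3, -4, -4 → -3.
So the next tuple is [4 -3].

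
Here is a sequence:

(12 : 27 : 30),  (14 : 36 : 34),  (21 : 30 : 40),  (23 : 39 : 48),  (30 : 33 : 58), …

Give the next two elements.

First part goes 12, 14, 21, 23, 30 → 32 → 39 (alternating steps +2, +7, +2, +7, …).
Second part — alternating steps +9, −6, +9, −6, …: 27, 36, 30, 39, 33 → 42 → 36.
Third part: 30, 34, 40, 48, 58 → 70 → 84 (differences are 4, 6, 8, … (increasing by 2 each time)).
Putting the parts together: (32 : 42 : 70) and then (39 : 36 : 84).

(32 : 42 : 70), (39 : 36 : 84)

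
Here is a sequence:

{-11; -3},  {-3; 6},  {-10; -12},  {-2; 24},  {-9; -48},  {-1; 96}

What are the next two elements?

{-8; -192}, {0; 384}

First part goes -11, -3, -10, -2, -9, -1 → -8 → 0 (alternating steps +8, −7, +8, −7, …).
Second part goes -3, 6, -12, 24, -48, 96 → -192 → 384 (×(-2) each step).
Putting the parts together: {-8; -192} and then {0; 384}.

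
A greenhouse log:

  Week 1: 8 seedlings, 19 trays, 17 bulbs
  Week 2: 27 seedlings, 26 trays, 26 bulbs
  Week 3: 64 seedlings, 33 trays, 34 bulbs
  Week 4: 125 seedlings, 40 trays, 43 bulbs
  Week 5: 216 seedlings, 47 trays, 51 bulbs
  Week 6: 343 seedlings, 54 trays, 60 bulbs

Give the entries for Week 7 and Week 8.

512 seedlings, 61 trays, 68 bulbs; 729 seedlings, 68 trays, 77 bulbs

Seedlings goes 8, 27, 64, 125, 216, 343 → 512 → 729 (perfect cubes: 2³, 3³, 4³, …).
Trays goes 19, 26, 33, 40, 47, 54 → 61 → 68 (+7 each step).
For the bulbs, alternating steps +9, +8, +9, +8, …: 17, 26, 34, 43, 51, 60 → 68 → 77.
Putting the parts together: 512 seedlings, 61 trays, 68 bulbs and then 729 seedlings, 68 trays, 77 bulbs.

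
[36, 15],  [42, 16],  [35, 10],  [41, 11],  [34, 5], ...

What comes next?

[40, 6]

First part: 36, 42, 35, 41, 34 → 40 (alternating steps +6, −7, +6, −7, …).
Second part — alternating steps +1, −6, +1, −6, …: 15, 16, 10, 11, 5 → 6.
So the next tuple is [40, 6].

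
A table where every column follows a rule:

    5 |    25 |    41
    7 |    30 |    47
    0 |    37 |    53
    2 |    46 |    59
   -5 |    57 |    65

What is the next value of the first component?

For the first component, alternating steps +2, −7, +2, −7, …: 5, 7, 0, 2, -5 → -3.

-3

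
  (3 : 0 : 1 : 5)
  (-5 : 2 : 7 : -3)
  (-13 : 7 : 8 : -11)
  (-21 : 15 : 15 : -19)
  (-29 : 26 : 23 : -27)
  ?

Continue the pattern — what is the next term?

(-37 : 40 : 38 : -35)

First part: −8 each step, so 3, -5, -13, -21, -29 → -37.
For the second part, differences are 2, 5, 8, … (increasing by 3 each time): 0, 2, 7, 15, 26 → 40.
Third part: each term is the sum of the two before it, so 1, 7, 8, 15, 23 → 38.
Fourth part: always 2 more than the first part, so 5, -3, -11, -19, -27 → -35.
Putting it together: (-37 : 40 : 38 : -35).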